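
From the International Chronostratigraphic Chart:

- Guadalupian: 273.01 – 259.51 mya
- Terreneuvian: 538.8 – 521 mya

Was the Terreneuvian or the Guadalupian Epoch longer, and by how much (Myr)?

Terreneuvian: 538.8 − 521 = 17.8 Myr.
Guadalupian: 273.01 − 259.51 = 13.5 Myr.
Difference: 17.8 − 13.5 = 4.3 Myr, so the Terreneuvian was longer.

Terreneuvian, by 4.3 million years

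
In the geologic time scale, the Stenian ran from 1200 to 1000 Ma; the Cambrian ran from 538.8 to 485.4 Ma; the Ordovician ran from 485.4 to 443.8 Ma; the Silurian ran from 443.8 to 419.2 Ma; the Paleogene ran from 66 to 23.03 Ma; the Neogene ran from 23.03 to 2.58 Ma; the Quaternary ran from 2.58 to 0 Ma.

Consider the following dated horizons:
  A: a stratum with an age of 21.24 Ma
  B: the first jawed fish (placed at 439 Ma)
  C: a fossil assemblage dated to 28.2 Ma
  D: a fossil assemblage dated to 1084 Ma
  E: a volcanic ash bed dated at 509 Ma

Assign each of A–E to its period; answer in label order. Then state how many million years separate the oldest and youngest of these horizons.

A: 21.24 Ma lies in 23.03–2.58 Ma, so Neogene.
B: 439 Ma lies in 443.8–419.2 Ma, so Silurian.
C: 28.2 Ma lies in 66–23.03 Ma, so Paleogene.
D: 1084 Ma lies in 1200–1000 Ma, so Stenian.
E: 509 Ma lies in 538.8–485.4 Ma, so Cambrian.
Oldest = 1084 Ma, youngest = 21.24 Ma → span 1062.76 Myr.

A — Neogene; B — Silurian; C — Paleogene; D — Stenian; E — Cambrian; span 1062.76 million years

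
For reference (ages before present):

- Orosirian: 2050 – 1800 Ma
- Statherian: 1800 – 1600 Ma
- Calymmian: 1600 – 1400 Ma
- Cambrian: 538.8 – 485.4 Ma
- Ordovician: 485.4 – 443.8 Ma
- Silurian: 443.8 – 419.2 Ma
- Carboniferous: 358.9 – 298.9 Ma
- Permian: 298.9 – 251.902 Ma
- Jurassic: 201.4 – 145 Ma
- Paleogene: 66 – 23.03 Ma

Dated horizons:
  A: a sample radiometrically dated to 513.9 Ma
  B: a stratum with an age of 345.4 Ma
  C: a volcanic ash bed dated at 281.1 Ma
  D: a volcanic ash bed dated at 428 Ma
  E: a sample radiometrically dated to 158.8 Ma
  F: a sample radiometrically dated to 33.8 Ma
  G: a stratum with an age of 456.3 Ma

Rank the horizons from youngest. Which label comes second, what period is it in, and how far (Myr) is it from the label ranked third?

Sorted youngest-first by Ma: F (33.8), E (158.8), C (281.1), B (345.4), D (428), G (456.3), A (513.9).
The second youngest is E at 158.8 Ma, which lies in 201.4–145 Ma: the Jurassic.
The third youngest is C at 281.1 Ma; separation = |158.8 − 281.1| = 122.3 Myr.

E, in the Jurassic; 122.3 million years to C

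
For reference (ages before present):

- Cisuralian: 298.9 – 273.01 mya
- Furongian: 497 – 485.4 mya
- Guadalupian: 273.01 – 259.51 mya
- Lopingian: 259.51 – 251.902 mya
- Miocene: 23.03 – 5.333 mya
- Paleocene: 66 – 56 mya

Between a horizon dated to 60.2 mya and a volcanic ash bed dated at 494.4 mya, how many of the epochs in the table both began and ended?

494.4 Ma sits inside the Furongian (497–485.4) and 60.2 Ma inside the Paleocene (66–56); neither of those is wholly between the two dates.
The listed epochs lying completely between them are Cisuralian, Guadalupian, Lopingian — 3 in all.

3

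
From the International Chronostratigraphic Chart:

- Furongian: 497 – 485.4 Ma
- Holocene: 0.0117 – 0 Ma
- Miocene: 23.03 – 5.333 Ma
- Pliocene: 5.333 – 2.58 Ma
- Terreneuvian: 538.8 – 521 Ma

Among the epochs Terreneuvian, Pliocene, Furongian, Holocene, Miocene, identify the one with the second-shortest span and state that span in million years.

Pliocene, 2.753 million years

Durations: Terreneuvian 17.8; Pliocene 2.753; Furongian 11.6; Holocene 0.0117; Miocene 17.697 Myr.
Sorted shortest-first: Holocene (0.0117), Pliocene (2.753), Furongian (11.6), Miocene (17.697), Terreneuvian (17.8).
The second shortest is Pliocene at 2.753 Myr.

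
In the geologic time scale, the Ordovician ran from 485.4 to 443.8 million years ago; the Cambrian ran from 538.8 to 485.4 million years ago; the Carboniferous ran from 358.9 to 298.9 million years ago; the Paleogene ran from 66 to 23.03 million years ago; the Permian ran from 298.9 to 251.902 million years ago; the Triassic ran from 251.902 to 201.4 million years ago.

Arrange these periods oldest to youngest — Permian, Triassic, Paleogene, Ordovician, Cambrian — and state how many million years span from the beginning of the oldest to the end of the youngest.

Start ages (Ma): Cambrian 538.8, Ordovician 485.4, Permian 298.9, Triassic 251.902, Paleogene 66.
Ordered oldest to youngest: Cambrian, Ordovician, Permian, Triassic, Paleogene.
Span = 538.8 − 23.03 = 515.77 Myr.

Cambrian → Ordovician → Permian → Triassic → Paleogene; total span 515.77 Myr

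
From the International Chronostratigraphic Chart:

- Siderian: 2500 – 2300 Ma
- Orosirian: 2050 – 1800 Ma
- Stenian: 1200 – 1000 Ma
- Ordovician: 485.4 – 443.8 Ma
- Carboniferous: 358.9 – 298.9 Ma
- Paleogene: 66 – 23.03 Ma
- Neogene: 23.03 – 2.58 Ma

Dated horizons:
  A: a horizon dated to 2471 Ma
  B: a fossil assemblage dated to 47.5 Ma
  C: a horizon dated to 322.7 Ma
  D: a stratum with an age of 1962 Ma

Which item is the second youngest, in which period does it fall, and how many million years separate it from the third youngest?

C, in the Carboniferous; 1639.3 million years to D

Sorted youngest-first by Ma: B (47.5), C (322.7), D (1962), A (2471).
The second youngest is C at 322.7 Ma, which lies in 358.9–298.9 Ma: the Carboniferous.
The third youngest is D at 1962 Ma; separation = |322.7 − 1962| = 1639.3 Myr.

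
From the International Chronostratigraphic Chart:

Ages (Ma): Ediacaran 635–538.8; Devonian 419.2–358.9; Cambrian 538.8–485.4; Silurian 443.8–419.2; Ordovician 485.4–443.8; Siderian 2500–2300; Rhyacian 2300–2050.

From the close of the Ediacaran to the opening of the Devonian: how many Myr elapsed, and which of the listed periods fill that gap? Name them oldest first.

119.6 million years; Cambrian, Ordovician, Silurian

The Ediacaran closes at 538.8 Ma and the Devonian opens at 419.2 Ma, so the interval is 538.8 − 419.2 = 119.6 Myr.
A period fits inside if it starts at or after 538.8 Ma and ends at or before 419.2 Ma; oldest first that gives Cambrian, Ordovician, Silurian.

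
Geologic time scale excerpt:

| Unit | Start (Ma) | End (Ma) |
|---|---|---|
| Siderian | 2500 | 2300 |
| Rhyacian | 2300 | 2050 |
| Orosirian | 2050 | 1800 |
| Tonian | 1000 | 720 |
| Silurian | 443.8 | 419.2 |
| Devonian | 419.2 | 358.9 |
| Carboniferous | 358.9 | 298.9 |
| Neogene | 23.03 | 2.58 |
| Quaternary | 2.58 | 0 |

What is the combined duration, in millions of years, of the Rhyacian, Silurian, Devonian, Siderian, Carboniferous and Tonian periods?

Each duration: Rhyacian = 250; Silurian = 24.6; Devonian = 60.3; Siderian = 200; Carboniferous = 60; Tonian = 280.
Sum: 250 + 24.6 + 60.3 + 200 + 60 + 280 = 874.9 Myr.

874.9 million years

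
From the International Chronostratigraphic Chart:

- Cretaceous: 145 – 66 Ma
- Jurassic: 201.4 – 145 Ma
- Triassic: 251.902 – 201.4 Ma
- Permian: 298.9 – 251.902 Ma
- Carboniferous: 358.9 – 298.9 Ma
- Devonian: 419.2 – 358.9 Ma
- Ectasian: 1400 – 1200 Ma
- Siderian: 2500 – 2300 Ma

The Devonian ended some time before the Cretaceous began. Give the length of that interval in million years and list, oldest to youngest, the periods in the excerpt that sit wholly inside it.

213.9 million years; Carboniferous, Permian, Triassic, Jurassic

The Devonian closes at 358.9 Ma and the Cretaceous opens at 145 Ma, so the interval is 358.9 − 145 = 213.9 Myr.
A period fits inside if it starts at or after 358.9 Ma and ends at or before 145 Ma; oldest first that gives Carboniferous, Permian, Triassic, Jurassic.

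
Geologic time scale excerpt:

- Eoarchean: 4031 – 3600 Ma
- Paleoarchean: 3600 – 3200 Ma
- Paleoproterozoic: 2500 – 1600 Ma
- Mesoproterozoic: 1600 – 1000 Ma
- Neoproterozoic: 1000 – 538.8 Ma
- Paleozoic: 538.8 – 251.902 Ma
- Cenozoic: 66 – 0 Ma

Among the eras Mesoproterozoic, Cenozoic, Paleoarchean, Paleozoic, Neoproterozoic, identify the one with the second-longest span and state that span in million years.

Neoproterozoic, 461.2 million years

Durations: Mesoproterozoic 600; Cenozoic 66; Paleoarchean 400; Paleozoic 286.898; Neoproterozoic 461.2 Myr.
Sorted longest-first: Mesoproterozoic (600), Neoproterozoic (461.2), Paleoarchean (400), Paleozoic (286.898), Cenozoic (66).
The second longest is Neoproterozoic at 461.2 Myr.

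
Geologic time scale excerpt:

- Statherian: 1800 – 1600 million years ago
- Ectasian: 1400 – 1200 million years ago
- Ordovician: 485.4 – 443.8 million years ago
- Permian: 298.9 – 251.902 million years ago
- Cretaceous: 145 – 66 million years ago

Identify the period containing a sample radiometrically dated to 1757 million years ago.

Statherian

1757 Ma lies between 1800 and 1600 Ma, so it falls in the Statherian.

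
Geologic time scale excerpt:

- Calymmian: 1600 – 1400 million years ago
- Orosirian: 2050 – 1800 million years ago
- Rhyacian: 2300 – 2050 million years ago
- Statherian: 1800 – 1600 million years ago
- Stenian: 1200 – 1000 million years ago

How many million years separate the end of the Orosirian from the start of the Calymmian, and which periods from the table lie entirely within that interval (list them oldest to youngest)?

The Orosirian closes at 1800 Ma and the Calymmian opens at 1600 Ma, so the interval is 1800 − 1600 = 200 Myr.
A period fits inside if it starts at or after 1800 Ma and ends at or before 1600 Ma; oldest first that gives Statherian.

200 million years; Statherian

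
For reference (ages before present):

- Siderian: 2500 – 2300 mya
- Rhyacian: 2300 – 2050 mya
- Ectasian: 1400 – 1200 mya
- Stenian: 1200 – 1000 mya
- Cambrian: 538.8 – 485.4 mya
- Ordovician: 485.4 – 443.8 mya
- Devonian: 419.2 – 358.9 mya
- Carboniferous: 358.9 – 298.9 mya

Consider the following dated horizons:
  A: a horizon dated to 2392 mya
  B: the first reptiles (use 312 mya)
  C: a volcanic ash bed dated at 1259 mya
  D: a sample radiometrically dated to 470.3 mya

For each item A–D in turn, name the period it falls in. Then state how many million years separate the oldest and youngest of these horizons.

Match each age against the start–end ranges in the excerpt: A = 2392 Ma → Siderian (2500–2300); B = 312 Ma → Carboniferous (358.9–298.9); C = 1259 Ma → Ectasian (1400–1200); D = 470.3 Ma → Ordovician (485.4–443.8).
The largest age is 2392 Ma and the smallest is 312 Ma; their difference is 2080 Myr.

A — Siderian; B — Carboniferous; C — Ectasian; D — Ordovician; span 2080 million years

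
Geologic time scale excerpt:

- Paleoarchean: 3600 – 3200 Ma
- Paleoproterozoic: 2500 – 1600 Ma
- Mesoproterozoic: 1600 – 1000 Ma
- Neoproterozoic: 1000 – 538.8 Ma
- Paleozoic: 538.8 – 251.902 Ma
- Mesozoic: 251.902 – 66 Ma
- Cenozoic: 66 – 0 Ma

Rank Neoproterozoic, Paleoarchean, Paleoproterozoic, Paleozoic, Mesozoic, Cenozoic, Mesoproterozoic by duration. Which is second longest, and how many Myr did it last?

Start − end for each: Neoproterozoic 1000 − 538.8 = 461.2; Paleoarchean 3600 − 3200 = 400; Paleoproterozoic 2500 − 1600 = 900; Paleozoic 538.8 − 251.902 = 286.898; Mesozoic 251.902 − 66 = 185.902; Cenozoic 66 − 0 = 66; Mesoproterozoic 1600 − 1000 = 600.
Ranking these from longest: Paleoproterozoic > Mesoproterozoic > Neoproterozoic > Paleoarchean > Paleozoic > Mesozoic > Cenozoic.
Position 2 in that ranking is Mesoproterozoic, which lasted 600 Myr.

Mesoproterozoic, 600 million years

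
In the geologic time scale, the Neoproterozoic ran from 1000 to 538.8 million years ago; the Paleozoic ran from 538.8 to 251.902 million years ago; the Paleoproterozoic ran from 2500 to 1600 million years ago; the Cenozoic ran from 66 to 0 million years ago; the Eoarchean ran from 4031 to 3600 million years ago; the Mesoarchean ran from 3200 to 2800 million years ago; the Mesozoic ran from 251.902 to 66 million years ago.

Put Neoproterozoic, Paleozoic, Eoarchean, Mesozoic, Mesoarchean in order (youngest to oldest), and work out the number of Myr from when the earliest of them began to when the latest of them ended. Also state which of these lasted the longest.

Start ages (Ma): Eoarchean 4031, Mesoarchean 3200, Neoproterozoic 1000, Paleozoic 538.8, Mesozoic 251.902.
Ordered youngest to oldest: Mesozoic, Paleozoic, Neoproterozoic, Mesoarchean, Eoarchean.
Span = 4031 − 66 = 3965 Myr.
Durations: Paleozoic 286.898, Mesozoic 185.902, Neoproterozoic 461.2, Eoarchean 431, Mesoarchean 400 → longest is Neoproterozoic (461.2 Myr).

Mesozoic → Paleozoic → Neoproterozoic → Mesoarchean → Eoarchean; total span 3965 Myr; longest is Neoproterozoic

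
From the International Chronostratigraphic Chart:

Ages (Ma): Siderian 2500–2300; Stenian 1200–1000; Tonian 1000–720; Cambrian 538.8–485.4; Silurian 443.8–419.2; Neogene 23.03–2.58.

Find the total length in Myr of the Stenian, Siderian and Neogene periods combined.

420.45 million years

Duration is start − end for each: (1200 − 1000) + (2500 − 2300) + (23.03 − 2.58).
That is 200 + 200 + 20.45, which totals 420.45 million years.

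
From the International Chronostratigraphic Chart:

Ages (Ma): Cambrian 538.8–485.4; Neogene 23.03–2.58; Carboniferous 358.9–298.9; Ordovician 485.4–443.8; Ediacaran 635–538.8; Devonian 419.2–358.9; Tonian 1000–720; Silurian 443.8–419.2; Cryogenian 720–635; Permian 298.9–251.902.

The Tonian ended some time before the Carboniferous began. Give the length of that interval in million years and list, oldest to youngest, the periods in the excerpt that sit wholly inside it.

The Tonian closes at 720 Ma and the Carboniferous opens at 358.9 Ma, so the interval is 720 − 358.9 = 361.1 Myr.
A period fits inside if it starts at or after 720 Ma and ends at or before 358.9 Ma; oldest first that gives Cryogenian, Ediacaran, Cambrian, Ordovician, Silurian, Devonian.

361.1 million years; Cryogenian, Ediacaran, Cambrian, Ordovician, Silurian, Devonian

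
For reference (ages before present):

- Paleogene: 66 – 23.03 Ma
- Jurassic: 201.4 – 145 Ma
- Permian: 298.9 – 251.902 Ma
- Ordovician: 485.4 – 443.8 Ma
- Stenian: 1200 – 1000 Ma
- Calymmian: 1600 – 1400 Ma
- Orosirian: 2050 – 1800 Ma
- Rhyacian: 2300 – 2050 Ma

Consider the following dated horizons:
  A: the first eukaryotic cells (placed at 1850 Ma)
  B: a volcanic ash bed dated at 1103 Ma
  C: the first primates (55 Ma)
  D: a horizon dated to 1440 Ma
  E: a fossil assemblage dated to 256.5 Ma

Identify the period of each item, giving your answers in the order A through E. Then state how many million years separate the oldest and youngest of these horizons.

A — Orosirian; B — Stenian; C — Paleogene; D — Calymmian; E — Permian; span 1795 million years

Match each age against the start–end ranges in the excerpt: A = 1850 Ma → Orosirian (2050–1800); B = 1103 Ma → Stenian (1200–1000); C = 55 Ma → Paleogene (66–23.03); D = 1440 Ma → Calymmian (1600–1400); E = 256.5 Ma → Permian (298.9–251.902).
The largest age is 1850 Ma and the smallest is 55 Ma; their difference is 1795 Myr.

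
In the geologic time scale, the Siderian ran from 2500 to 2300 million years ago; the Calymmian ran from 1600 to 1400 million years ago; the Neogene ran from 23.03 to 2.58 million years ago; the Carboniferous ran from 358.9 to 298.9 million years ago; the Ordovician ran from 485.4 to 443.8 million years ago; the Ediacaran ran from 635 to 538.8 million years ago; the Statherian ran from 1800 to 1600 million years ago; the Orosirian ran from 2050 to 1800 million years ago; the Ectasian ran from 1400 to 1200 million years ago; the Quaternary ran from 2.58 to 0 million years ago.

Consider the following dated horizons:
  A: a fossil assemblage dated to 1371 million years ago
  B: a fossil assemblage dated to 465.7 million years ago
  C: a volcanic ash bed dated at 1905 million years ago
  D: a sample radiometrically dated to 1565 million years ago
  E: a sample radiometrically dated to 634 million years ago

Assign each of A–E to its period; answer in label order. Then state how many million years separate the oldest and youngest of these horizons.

A — Ectasian; B — Ordovician; C — Orosirian; D — Calymmian; E — Ediacaran; span 1439.3 million years

Match each age against the start–end ranges in the excerpt: A = 1371 Ma → Ectasian (1400–1200); B = 465.7 Ma → Ordovician (485.4–443.8); C = 1905 Ma → Orosirian (2050–1800); D = 1565 Ma → Calymmian (1600–1400); E = 634 Ma → Ediacaran (635–538.8).
The largest age is 1905 Ma and the smallest is 465.7 Ma; their difference is 1439.3 Myr.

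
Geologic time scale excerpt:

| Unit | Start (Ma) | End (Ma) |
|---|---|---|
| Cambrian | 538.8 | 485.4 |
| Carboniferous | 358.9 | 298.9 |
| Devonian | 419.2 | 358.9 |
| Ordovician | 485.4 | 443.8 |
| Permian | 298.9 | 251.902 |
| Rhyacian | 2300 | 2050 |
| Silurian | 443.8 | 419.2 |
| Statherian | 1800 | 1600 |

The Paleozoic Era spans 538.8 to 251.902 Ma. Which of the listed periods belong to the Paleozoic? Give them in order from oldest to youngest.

Cambrian, Ordovician, Silurian, Devonian, Carboniferous, Permian

Periods with both bounds inside 538.8–251.902 Ma: Cambrian (538.8–485.4), Ordovician (485.4–443.8), Silurian (443.8–419.2), Devonian (419.2–358.9), Carboniferous (358.9–298.9), Permian (298.9–251.902).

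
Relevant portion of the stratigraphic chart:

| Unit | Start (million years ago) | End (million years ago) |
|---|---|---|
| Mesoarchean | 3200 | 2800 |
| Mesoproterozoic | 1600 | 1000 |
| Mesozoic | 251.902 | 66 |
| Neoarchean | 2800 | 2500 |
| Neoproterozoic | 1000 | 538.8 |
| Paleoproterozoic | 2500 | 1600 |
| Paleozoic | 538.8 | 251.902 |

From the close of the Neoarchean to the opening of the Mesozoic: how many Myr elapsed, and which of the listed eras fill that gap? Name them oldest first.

End of Neoarchean = 2500 Ma; start of Mesozoic = 251.902 Ma.
Gap = 2500 − 251.902 = 2248.098 Myr.
Eras wholly inside 2500–251.902 Ma: Paleoproterozoic (2500–1600), Mesoproterozoic (1600–1000), Neoproterozoic (1000–538.8), Paleozoic (538.8–251.902).

2248.098 million years; Paleoproterozoic, Mesoproterozoic, Neoproterozoic, Paleozoic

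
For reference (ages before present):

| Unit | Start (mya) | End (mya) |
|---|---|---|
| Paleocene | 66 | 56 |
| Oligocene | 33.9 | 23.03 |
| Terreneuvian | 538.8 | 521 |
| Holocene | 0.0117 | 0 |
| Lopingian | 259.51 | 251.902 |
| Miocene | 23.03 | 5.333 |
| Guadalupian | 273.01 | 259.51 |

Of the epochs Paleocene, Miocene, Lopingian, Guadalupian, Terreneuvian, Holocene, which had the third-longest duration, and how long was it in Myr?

Guadalupian, 13.5 million years

Start − end for each: Paleocene 66 − 56 = 10; Miocene 23.03 − 5.333 = 17.697; Lopingian 259.51 − 251.902 = 7.608; Guadalupian 273.01 − 259.51 = 13.5; Terreneuvian 538.8 − 521 = 17.8; Holocene 0.0117 − 0 = 0.0117.
Ranking these from longest: Terreneuvian > Miocene > Guadalupian > Paleocene > Lopingian > Holocene.
Position 3 in that ranking is Guadalupian, which lasted 13.5 Myr.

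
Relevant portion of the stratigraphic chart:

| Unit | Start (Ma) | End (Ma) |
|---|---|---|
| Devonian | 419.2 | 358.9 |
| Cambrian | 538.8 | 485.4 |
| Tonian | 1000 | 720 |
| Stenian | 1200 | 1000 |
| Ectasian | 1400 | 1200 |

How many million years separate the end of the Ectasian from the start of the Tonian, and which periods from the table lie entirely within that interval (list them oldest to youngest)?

200 million years; Stenian

End of Ectasian = 1200 Ma; start of Tonian = 1000 Ma.
Gap = 1200 − 1000 = 200 Myr.
Periods wholly inside 1200–1000 Ma: Stenian (1200–1000).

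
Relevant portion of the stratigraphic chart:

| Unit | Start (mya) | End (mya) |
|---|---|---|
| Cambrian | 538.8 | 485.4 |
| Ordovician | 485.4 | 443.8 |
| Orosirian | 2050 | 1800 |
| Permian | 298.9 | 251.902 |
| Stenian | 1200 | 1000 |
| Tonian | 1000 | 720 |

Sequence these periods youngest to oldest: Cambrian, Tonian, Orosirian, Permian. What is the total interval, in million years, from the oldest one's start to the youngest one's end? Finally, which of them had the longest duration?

From the excerpt: Cambrian 538.8–485.4; Tonian 1000–720; Orosirian 2050–1800; Permian 298.9–251.902 (Ma).
Larger Ma is earlier, so the oldest is Orosirian and the youngest is Permian; youngest to oldest: Permian, Cambrian, Tonian, Orosirian.
Oldest start 2050 minus youngest end 251.902 gives 1798.098 Myr overall.
Individual lengths (start − end): Tonian 280; Cambrian 53.4; Orosirian 250; Permian 46.998. The largest is Tonian at 280 Myr.

Permian → Cambrian → Tonian → Orosirian; total span 1798.098 Myr; longest is Tonian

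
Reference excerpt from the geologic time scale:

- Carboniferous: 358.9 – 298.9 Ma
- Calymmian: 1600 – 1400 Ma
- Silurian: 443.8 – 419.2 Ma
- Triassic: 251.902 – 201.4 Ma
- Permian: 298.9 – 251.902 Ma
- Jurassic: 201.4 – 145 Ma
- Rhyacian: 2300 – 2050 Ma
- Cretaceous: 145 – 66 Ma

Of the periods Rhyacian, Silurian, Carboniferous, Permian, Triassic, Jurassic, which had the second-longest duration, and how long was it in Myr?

Durations: Rhyacian 250; Silurian 24.6; Carboniferous 60; Permian 46.998; Triassic 50.502; Jurassic 56.4 Myr.
Sorted longest-first: Rhyacian (250), Carboniferous (60), Jurassic (56.4), Triassic (50.502), Permian (46.998), Silurian (24.6).
The second longest is Carboniferous at 60 Myr.

Carboniferous, 60 million years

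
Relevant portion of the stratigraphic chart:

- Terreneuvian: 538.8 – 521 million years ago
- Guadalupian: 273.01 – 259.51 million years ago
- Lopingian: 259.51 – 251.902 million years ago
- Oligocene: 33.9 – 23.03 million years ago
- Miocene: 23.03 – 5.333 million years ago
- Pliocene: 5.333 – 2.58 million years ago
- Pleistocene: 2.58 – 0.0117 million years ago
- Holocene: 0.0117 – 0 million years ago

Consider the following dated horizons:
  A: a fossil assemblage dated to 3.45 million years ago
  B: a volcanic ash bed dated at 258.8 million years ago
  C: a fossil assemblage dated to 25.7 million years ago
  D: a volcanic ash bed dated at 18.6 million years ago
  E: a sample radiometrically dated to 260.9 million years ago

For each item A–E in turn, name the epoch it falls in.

A — Pliocene; B — Lopingian; C — Oligocene; D — Miocene; E — Guadalupian

Match each age against the start–end ranges in the excerpt: A = 3.45 Ma → Pliocene (5.333–2.58); B = 258.8 Ma → Lopingian (259.51–251.902); C = 25.7 Ma → Oligocene (33.9–23.03); D = 18.6 Ma → Miocene (23.03–5.333); E = 260.9 Ma → Guadalupian (273.01–259.51).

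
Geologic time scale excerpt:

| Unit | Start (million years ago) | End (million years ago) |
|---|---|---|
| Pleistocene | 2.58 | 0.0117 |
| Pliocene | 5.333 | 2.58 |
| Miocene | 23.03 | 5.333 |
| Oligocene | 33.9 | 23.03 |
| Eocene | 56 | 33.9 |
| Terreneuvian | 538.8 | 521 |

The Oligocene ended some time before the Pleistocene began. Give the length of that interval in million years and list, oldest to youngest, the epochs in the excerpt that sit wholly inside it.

The Oligocene closes at 23.03 Ma and the Pleistocene opens at 2.58 Ma, so the interval is 23.03 − 2.58 = 20.45 Myr.
An epoch fits inside if it starts at or after 23.03 Ma and ends at or before 2.58 Ma; oldest first that gives Miocene, Pliocene.

20.45 million years; Miocene, Pliocene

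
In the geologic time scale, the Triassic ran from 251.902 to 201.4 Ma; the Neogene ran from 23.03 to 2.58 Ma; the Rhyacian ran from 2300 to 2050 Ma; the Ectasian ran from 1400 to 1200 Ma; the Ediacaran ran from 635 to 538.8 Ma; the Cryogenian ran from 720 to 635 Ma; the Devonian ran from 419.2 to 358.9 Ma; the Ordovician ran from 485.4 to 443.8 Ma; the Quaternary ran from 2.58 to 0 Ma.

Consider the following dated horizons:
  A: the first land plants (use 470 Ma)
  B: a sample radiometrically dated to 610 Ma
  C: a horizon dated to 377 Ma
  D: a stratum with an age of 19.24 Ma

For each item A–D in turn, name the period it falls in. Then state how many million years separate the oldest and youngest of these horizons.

Match each age against the start–end ranges in the excerpt: A = 470 Ma → Ordovician (485.4–443.8); B = 610 Ma → Ediacaran (635–538.8); C = 377 Ma → Devonian (419.2–358.9); D = 19.24 Ma → Neogene (23.03–2.58).
The largest age is 610 Ma and the smallest is 19.24 Ma; their difference is 590.76 Myr.

A — Ordovician; B — Ediacaran; C — Devonian; D — Neogene; span 590.76 million years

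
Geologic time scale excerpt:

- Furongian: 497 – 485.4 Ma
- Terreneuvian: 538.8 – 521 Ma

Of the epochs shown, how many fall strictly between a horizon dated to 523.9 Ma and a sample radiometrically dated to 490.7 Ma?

0

The older date is 523.9 Ma and the younger is 490.7 Ma.
No epoch both begins after 523.9 Ma and ends before 490.7 Ma, so the count is 0.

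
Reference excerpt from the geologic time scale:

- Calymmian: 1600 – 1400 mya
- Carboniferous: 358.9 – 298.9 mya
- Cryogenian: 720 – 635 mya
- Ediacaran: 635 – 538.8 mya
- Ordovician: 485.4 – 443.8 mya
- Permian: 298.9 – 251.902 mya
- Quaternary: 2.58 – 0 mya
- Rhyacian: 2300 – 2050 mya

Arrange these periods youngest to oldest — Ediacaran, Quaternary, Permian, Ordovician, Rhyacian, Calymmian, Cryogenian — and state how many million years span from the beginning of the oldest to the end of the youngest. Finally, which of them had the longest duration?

From the excerpt: Ediacaran 635–538.8; Quaternary 2.58–0; Permian 298.9–251.902; Ordovician 485.4–443.8; Rhyacian 2300–2050; Calymmian 1600–1400; Cryogenian 720–635 (Ma).
Larger Ma is earlier, so the oldest is Rhyacian and the youngest is Quaternary; youngest to oldest: Quaternary, Permian, Ordovician, Ediacaran, Cryogenian, Calymmian, Rhyacian.
Oldest start 2300 minus youngest end 0 gives 2300 Myr overall.
Individual lengths (start − end): Permian 46.998; Calymmian 200; Quaternary 2.58; Ediacaran 96.2; Cryogenian 85; Ordovician 41.6; Rhyacian 250. The largest is Rhyacian at 250 Myr.

Quaternary, Permian, Ordovician, Ediacaran, Cryogenian, Calymmian, Rhyacian; total span 2300 Myr; longest is Rhyacian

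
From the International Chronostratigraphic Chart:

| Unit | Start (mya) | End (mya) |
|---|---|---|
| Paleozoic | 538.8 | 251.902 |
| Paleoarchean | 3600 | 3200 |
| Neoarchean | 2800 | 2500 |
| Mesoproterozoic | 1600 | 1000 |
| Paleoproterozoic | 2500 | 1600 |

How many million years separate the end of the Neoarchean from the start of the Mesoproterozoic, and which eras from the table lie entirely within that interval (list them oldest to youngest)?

900 million years; Paleoproterozoic

End of Neoarchean = 2500 Ma; start of Mesoproterozoic = 1600 Ma.
Gap = 2500 − 1600 = 900 Myr.
Eras wholly inside 2500–1600 Ma: Paleoproterozoic (2500–1600).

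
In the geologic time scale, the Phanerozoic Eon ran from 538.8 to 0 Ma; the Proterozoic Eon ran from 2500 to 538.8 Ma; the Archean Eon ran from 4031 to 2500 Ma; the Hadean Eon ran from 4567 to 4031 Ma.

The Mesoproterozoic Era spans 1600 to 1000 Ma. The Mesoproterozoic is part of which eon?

Proterozoic

The Mesoproterozoic (1600–1000 Ma) lies entirely within 2500–538.8 Ma, the Proterozoic Eon.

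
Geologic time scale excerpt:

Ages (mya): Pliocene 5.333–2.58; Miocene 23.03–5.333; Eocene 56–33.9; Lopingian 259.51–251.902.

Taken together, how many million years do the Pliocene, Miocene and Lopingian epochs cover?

28.058 million years

Each duration: Pliocene = 2.753; Miocene = 17.697; Lopingian = 7.608.
Sum: 2.753 + 17.697 + 7.608 = 28.058 Myr.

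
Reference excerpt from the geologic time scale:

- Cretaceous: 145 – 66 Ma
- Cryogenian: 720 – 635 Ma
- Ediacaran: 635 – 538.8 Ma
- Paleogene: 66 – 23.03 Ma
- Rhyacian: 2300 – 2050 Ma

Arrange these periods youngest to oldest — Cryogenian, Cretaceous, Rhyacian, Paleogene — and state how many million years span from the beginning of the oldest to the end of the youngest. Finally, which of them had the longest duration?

Paleogene → Cretaceous → Cryogenian → Rhyacian; total span 2276.97 Myr; longest is Rhyacian

Start ages (Ma): Rhyacian 2300, Cryogenian 720, Cretaceous 145, Paleogene 66.
Ordered youngest to oldest: Paleogene, Cretaceous, Cryogenian, Rhyacian.
Span = 2300 − 23.03 = 2276.97 Myr.
Durations: Cretaceous 79, Paleogene 42.97, Cryogenian 85, Rhyacian 250 → longest is Rhyacian (250 Myr).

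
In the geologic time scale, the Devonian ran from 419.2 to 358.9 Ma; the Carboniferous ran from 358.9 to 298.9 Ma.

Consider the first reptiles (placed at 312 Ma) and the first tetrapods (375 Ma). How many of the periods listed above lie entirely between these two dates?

Checking each listed span, none has both start < 375 Ma and end > 312 Ma — every period straddles one of the two dates or lies outside them — so the count is 0.

0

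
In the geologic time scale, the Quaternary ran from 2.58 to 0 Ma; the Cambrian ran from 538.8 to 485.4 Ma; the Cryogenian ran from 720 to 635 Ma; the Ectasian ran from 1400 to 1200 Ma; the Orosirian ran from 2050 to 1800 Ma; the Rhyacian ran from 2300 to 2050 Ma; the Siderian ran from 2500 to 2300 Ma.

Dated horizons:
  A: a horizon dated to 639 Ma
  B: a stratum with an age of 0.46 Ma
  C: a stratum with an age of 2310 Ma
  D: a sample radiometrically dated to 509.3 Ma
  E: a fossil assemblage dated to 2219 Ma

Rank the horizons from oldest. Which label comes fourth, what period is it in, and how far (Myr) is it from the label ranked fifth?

D, in the Cambrian; 508.84 million years to B

Larger Ma means older, so oldest first: C 2310 > E 2219 > A 639 > D 509.3 > B 0.46.
Counting 4 along gives D (509.3 Ma); the excerpt puts that inside the Cambrian, 538.8–485.4 Ma.
Next in line is B (0.46 Ma), and 509.3 − 0.46 = 508.84 Myr.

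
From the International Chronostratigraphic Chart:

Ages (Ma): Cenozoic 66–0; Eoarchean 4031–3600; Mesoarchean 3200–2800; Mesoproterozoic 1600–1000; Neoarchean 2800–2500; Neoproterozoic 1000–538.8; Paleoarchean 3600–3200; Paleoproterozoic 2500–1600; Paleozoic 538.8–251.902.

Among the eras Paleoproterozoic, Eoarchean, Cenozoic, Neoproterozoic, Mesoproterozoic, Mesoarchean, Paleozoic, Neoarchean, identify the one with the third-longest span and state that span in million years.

Neoproterozoic, 461.2 million years

Durations: Paleoproterozoic 900; Eoarchean 431; Cenozoic 66; Neoproterozoic 461.2; Mesoproterozoic 600; Mesoarchean 400; Paleozoic 286.898; Neoarchean 300 Myr.
Sorted longest-first: Paleoproterozoic (900), Mesoproterozoic (600), Neoproterozoic (461.2), Eoarchean (431), Mesoarchean (400), Neoarchean (300), Paleozoic (286.898), Cenozoic (66).
The third longest is Neoproterozoic at 461.2 Myr.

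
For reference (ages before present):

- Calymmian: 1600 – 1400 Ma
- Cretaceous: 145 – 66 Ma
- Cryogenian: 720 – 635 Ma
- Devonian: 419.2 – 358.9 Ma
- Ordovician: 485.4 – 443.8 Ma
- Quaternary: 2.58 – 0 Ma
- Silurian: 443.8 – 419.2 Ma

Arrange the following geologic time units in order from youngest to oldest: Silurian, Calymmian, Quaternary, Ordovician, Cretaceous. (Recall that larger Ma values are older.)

Quaternary, Cretaceous, Silurian, Ordovician, Calymmian

The oldest of these is Calymmian (starts 1600 Ma) and the youngest is Quaternary (ends 0 Ma).
In between, by decreasing start age: Ordovician (485.4), Silurian (443.8), Cretaceous (145).
Listing youngest first means reversing that sequence.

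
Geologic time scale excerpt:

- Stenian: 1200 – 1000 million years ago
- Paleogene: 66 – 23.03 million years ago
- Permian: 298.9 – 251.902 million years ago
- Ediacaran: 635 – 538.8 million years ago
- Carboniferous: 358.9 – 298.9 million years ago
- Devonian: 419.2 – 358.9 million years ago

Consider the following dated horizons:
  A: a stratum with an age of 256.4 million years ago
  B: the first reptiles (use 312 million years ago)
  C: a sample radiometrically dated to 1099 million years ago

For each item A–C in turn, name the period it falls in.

Match each age against the start–end ranges in the excerpt: A = 256.4 Ma → Permian (298.9–251.902); B = 312 Ma → Carboniferous (358.9–298.9); C = 1099 Ma → Stenian (1200–1000).

A — Permian; B — Carboniferous; C — Stenian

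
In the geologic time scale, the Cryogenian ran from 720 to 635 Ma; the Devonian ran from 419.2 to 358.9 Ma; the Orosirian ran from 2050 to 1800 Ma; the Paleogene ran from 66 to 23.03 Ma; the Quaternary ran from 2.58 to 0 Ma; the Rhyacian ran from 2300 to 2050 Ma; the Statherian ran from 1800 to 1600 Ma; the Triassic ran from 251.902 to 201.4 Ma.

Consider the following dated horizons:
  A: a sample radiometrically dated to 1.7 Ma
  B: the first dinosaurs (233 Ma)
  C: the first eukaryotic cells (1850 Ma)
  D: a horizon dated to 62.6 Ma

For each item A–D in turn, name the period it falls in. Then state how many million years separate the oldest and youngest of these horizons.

A: 1.7 Ma lies in 2.58–0 Ma, so Quaternary.
B: 233 Ma lies in 251.902–201.4 Ma, so Triassic.
C: 1850 Ma lies in 2050–1800 Ma, so Orosirian.
D: 62.6 Ma lies in 66–23.03 Ma, so Paleogene.
Oldest = 1850 Ma, youngest = 1.7 Ma → span 1848.3 Myr.

A — Quaternary; B — Triassic; C — Orosirian; D — Paleogene; span 1848.3 million years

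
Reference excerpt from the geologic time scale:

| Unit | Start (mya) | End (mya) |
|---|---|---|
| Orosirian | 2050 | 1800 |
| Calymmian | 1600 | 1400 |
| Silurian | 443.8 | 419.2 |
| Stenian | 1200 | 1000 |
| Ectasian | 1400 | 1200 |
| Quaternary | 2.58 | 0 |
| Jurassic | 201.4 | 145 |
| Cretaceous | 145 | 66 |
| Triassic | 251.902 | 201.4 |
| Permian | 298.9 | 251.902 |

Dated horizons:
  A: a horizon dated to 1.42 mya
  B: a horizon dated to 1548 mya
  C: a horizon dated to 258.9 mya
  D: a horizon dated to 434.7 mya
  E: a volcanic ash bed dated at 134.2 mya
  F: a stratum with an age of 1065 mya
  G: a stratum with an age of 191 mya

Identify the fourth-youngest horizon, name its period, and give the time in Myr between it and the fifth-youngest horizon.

Smaller Ma means younger, so youngest first: A 1.42 < E 134.2 < G 191 < C 258.9 < D 434.7 < F 1065 < B 1548.
Counting 4 along gives C (258.9 Ma); the excerpt puts that inside the Permian, 298.9–251.902 Ma.
Next in line is D (434.7 Ma), and 434.7 − 258.9 = 175.8 Myr.

C, in the Permian; 175.8 million years to D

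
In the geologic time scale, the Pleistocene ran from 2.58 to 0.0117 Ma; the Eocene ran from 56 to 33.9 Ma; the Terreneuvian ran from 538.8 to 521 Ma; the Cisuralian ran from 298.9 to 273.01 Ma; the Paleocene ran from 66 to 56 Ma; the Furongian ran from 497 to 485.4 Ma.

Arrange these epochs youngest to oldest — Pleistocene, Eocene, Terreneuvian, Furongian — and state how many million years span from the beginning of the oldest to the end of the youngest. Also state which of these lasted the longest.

From the excerpt: Pleistocene 2.58–0.0117; Eocene 56–33.9; Terreneuvian 538.8–521; Furongian 497–485.4 (Ma).
Larger Ma is earlier, so the oldest is Terreneuvian and the youngest is Pleistocene; youngest to oldest: Pleistocene, Eocene, Furongian, Terreneuvian.
Oldest start 538.8 minus youngest end 0.0117 gives 538.7883 Myr overall.
Individual lengths (start − end): Furongian 11.6; Terreneuvian 17.8; Eocene 22.1; Pleistocene 2.5683. The largest is Eocene at 22.1 Myr.

Pleistocene → Eocene → Furongian → Terreneuvian; total span 538.7883 Myr; longest is Eocene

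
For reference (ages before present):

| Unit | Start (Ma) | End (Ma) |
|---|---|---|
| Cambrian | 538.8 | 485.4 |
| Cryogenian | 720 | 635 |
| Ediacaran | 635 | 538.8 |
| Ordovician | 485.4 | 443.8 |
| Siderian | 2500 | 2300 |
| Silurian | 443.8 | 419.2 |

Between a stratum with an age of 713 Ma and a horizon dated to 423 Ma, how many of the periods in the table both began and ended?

3

713 Ma sits inside the Cryogenian (720–635) and 423 Ma inside the Silurian (443.8–419.2); neither of those is wholly between the two dates.
The listed periods lying completely between them are Ediacaran, Cambrian, Ordovician — 3 in all.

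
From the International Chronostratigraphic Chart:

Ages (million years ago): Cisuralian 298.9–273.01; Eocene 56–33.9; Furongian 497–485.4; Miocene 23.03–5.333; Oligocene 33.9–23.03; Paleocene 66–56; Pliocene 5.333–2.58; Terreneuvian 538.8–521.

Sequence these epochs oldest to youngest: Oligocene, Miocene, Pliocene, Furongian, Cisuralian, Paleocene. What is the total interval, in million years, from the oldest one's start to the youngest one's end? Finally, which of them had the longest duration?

Furongian → Cisuralian → Paleocene → Oligocene → Miocene → Pliocene; total span 494.42 Myr; longest is Cisuralian

From the excerpt: Oligocene 33.9–23.03; Miocene 23.03–5.333; Pliocene 5.333–2.58; Furongian 497–485.4; Cisuralian 298.9–273.01; Paleocene 66–56 (Ma).
Larger Ma is earlier, so the oldest is Furongian and the youngest is Pliocene; oldest to youngest: Furongian, Cisuralian, Paleocene, Oligocene, Miocene, Pliocene.
Oldest start 497 minus youngest end 2.58 gives 494.42 Myr overall.
Individual lengths (start − end): Cisuralian 25.89; Miocene 17.697; Pliocene 2.753; Paleocene 10; Furongian 11.6; Oligocene 10.87. The largest is Cisuralian at 25.89 Myr.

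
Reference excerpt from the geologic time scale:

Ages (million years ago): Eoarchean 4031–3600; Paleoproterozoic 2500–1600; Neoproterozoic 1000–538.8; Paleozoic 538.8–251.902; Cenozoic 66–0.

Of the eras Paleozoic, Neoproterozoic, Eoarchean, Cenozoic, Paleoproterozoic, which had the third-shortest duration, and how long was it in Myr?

Durations: Paleozoic 286.898; Neoproterozoic 461.2; Eoarchean 431; Cenozoic 66; Paleoproterozoic 900 Myr.
Sorted shortest-first: Cenozoic (66), Paleozoic (286.898), Eoarchean (431), Neoproterozoic (461.2), Paleoproterozoic (900).
The third shortest is Eoarchean at 431 Myr.

Eoarchean, 431 million years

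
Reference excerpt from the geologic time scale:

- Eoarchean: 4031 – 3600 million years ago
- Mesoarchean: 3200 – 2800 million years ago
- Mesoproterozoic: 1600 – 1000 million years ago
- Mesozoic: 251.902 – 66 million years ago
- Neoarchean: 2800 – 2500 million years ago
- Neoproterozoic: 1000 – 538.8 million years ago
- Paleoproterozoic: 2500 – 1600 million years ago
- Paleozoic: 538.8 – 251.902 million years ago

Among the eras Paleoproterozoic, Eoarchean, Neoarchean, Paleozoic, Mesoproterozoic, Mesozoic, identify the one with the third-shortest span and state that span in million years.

Neoarchean, 300 million years

Start − end for each: Paleoproterozoic 2500 − 1600 = 900; Eoarchean 4031 − 3600 = 431; Neoarchean 2800 − 2500 = 300; Paleozoic 538.8 − 251.902 = 286.898; Mesoproterozoic 1600 − 1000 = 600; Mesozoic 251.902 − 66 = 185.902.
Ranking these from shortest: Mesozoic < Paleozoic < Neoarchean < Eoarchean < Mesoproterozoic < Paleoproterozoic.
Position 3 in that ranking is Neoarchean, which lasted 300 Myr.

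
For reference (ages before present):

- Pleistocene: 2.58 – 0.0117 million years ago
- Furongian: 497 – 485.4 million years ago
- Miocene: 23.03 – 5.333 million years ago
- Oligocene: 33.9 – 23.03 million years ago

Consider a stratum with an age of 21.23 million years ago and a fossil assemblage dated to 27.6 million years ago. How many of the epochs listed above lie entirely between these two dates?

0

Checking each listed span, none has both start < 27.6 Ma and end > 21.23 Ma — every epoch straddles one of the two dates or lies outside them — so the count is 0.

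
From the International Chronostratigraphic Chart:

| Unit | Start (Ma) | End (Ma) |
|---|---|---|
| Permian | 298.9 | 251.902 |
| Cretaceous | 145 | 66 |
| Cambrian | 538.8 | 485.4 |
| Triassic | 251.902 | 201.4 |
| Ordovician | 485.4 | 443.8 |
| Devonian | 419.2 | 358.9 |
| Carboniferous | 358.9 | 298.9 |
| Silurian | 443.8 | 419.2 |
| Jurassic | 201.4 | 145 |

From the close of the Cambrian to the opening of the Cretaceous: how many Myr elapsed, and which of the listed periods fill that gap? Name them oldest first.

340.4 million years; Ordovician, Silurian, Devonian, Carboniferous, Permian, Triassic, Jurassic

The Cambrian closes at 485.4 Ma and the Cretaceous opens at 145 Ma, so the interval is 485.4 − 145 = 340.4 Myr.
A period fits inside if it starts at or after 485.4 Ma and ends at or before 145 Ma; oldest first that gives Ordovician, Silurian, Devonian, Carboniferous, Permian, Triassic, Jurassic.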